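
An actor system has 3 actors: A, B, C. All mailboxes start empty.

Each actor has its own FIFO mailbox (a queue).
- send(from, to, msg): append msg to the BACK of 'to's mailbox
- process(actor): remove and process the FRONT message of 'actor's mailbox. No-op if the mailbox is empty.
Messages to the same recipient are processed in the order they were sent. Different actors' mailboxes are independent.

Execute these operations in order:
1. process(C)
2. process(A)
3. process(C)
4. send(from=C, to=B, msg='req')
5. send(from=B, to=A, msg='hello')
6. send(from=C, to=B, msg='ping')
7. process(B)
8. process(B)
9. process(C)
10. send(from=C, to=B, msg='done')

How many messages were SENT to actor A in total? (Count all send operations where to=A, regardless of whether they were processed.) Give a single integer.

Answer: 1

Derivation:
After 1 (process(C)): A:[] B:[] C:[]
After 2 (process(A)): A:[] B:[] C:[]
After 3 (process(C)): A:[] B:[] C:[]
After 4 (send(from=C, to=B, msg='req')): A:[] B:[req] C:[]
After 5 (send(from=B, to=A, msg='hello')): A:[hello] B:[req] C:[]
After 6 (send(from=C, to=B, msg='ping')): A:[hello] B:[req,ping] C:[]
After 7 (process(B)): A:[hello] B:[ping] C:[]
After 8 (process(B)): A:[hello] B:[] C:[]
After 9 (process(C)): A:[hello] B:[] C:[]
After 10 (send(from=C, to=B, msg='done')): A:[hello] B:[done] C:[]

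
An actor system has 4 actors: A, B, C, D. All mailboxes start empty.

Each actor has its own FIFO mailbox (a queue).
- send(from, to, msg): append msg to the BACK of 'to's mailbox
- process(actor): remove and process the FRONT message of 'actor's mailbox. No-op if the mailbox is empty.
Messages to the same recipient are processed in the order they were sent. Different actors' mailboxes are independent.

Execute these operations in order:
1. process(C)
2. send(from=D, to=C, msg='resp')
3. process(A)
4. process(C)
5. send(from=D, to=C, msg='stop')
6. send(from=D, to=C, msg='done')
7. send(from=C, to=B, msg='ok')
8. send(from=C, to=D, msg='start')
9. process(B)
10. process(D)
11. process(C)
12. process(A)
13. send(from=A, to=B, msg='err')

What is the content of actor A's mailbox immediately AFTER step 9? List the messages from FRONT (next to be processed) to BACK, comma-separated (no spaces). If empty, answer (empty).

After 1 (process(C)): A:[] B:[] C:[] D:[]
After 2 (send(from=D, to=C, msg='resp')): A:[] B:[] C:[resp] D:[]
After 3 (process(A)): A:[] B:[] C:[resp] D:[]
After 4 (process(C)): A:[] B:[] C:[] D:[]
After 5 (send(from=D, to=C, msg='stop')): A:[] B:[] C:[stop] D:[]
After 6 (send(from=D, to=C, msg='done')): A:[] B:[] C:[stop,done] D:[]
After 7 (send(from=C, to=B, msg='ok')): A:[] B:[ok] C:[stop,done] D:[]
After 8 (send(from=C, to=D, msg='start')): A:[] B:[ok] C:[stop,done] D:[start]
After 9 (process(B)): A:[] B:[] C:[stop,done] D:[start]

(empty)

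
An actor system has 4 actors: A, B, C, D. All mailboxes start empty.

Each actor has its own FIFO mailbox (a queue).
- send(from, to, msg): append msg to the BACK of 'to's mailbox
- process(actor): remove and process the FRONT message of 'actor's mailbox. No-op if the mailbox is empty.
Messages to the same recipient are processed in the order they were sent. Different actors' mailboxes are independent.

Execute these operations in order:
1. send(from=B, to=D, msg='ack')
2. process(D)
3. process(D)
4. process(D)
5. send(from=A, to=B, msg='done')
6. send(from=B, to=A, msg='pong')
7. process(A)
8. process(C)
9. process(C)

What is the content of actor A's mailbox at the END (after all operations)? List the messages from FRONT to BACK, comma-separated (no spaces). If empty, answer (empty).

After 1 (send(from=B, to=D, msg='ack')): A:[] B:[] C:[] D:[ack]
After 2 (process(D)): A:[] B:[] C:[] D:[]
After 3 (process(D)): A:[] B:[] C:[] D:[]
After 4 (process(D)): A:[] B:[] C:[] D:[]
After 5 (send(from=A, to=B, msg='done')): A:[] B:[done] C:[] D:[]
After 6 (send(from=B, to=A, msg='pong')): A:[pong] B:[done] C:[] D:[]
After 7 (process(A)): A:[] B:[done] C:[] D:[]
After 8 (process(C)): A:[] B:[done] C:[] D:[]
After 9 (process(C)): A:[] B:[done] C:[] D:[]

Answer: (empty)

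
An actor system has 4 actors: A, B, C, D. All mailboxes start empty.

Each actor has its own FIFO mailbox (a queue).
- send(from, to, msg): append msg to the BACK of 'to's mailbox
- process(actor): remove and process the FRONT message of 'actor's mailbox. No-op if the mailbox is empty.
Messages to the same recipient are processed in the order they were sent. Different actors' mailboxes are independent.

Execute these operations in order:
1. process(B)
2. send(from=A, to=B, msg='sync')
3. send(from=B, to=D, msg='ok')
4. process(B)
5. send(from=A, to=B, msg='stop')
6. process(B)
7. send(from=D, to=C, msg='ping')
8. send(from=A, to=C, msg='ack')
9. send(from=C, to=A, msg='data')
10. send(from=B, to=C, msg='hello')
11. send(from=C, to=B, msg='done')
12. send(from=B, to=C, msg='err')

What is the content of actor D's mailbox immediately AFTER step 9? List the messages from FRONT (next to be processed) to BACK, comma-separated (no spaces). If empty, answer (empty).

After 1 (process(B)): A:[] B:[] C:[] D:[]
After 2 (send(from=A, to=B, msg='sync')): A:[] B:[sync] C:[] D:[]
After 3 (send(from=B, to=D, msg='ok')): A:[] B:[sync] C:[] D:[ok]
After 4 (process(B)): A:[] B:[] C:[] D:[ok]
After 5 (send(from=A, to=B, msg='stop')): A:[] B:[stop] C:[] D:[ok]
After 6 (process(B)): A:[] B:[] C:[] D:[ok]
After 7 (send(from=D, to=C, msg='ping')): A:[] B:[] C:[ping] D:[ok]
After 8 (send(from=A, to=C, msg='ack')): A:[] B:[] C:[ping,ack] D:[ok]
After 9 (send(from=C, to=A, msg='data')): A:[data] B:[] C:[ping,ack] D:[ok]

ok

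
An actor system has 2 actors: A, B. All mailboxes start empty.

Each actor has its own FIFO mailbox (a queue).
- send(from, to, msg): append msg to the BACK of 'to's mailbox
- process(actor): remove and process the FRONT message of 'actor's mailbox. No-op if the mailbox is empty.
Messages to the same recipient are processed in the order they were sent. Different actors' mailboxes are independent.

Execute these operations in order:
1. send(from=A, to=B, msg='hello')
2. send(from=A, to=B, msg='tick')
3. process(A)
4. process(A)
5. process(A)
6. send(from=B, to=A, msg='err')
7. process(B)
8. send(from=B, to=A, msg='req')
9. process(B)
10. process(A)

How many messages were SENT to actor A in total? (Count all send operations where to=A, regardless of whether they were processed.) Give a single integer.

Answer: 2

Derivation:
After 1 (send(from=A, to=B, msg='hello')): A:[] B:[hello]
After 2 (send(from=A, to=B, msg='tick')): A:[] B:[hello,tick]
After 3 (process(A)): A:[] B:[hello,tick]
After 4 (process(A)): A:[] B:[hello,tick]
After 5 (process(A)): A:[] B:[hello,tick]
After 6 (send(from=B, to=A, msg='err')): A:[err] B:[hello,tick]
After 7 (process(B)): A:[err] B:[tick]
After 8 (send(from=B, to=A, msg='req')): A:[err,req] B:[tick]
After 9 (process(B)): A:[err,req] B:[]
After 10 (process(A)): A:[req] B:[]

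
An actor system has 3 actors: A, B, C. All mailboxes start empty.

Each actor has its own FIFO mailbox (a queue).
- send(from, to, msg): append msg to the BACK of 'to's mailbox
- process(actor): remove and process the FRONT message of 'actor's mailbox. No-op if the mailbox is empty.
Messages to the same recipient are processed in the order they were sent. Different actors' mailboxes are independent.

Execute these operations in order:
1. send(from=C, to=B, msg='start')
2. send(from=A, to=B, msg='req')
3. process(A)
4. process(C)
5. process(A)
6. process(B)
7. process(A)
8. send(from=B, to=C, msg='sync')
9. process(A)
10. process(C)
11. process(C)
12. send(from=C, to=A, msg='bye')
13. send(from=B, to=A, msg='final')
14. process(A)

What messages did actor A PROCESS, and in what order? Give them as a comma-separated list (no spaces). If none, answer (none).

After 1 (send(from=C, to=B, msg='start')): A:[] B:[start] C:[]
After 2 (send(from=A, to=B, msg='req')): A:[] B:[start,req] C:[]
After 3 (process(A)): A:[] B:[start,req] C:[]
After 4 (process(C)): A:[] B:[start,req] C:[]
After 5 (process(A)): A:[] B:[start,req] C:[]
After 6 (process(B)): A:[] B:[req] C:[]
After 7 (process(A)): A:[] B:[req] C:[]
After 8 (send(from=B, to=C, msg='sync')): A:[] B:[req] C:[sync]
After 9 (process(A)): A:[] B:[req] C:[sync]
After 10 (process(C)): A:[] B:[req] C:[]
After 11 (process(C)): A:[] B:[req] C:[]
After 12 (send(from=C, to=A, msg='bye')): A:[bye] B:[req] C:[]
After 13 (send(from=B, to=A, msg='final')): A:[bye,final] B:[req] C:[]
After 14 (process(A)): A:[final] B:[req] C:[]

Answer: bye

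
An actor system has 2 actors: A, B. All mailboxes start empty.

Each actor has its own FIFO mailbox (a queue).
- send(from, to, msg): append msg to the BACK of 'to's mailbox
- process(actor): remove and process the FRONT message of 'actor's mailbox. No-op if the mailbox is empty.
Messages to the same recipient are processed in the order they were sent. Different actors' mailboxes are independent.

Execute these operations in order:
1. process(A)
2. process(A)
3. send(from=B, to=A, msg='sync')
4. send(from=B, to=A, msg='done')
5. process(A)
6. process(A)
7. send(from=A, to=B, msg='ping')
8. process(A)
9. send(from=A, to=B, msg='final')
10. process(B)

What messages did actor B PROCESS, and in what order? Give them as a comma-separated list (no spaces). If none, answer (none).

After 1 (process(A)): A:[] B:[]
After 2 (process(A)): A:[] B:[]
After 3 (send(from=B, to=A, msg='sync')): A:[sync] B:[]
After 4 (send(from=B, to=A, msg='done')): A:[sync,done] B:[]
After 5 (process(A)): A:[done] B:[]
After 6 (process(A)): A:[] B:[]
After 7 (send(from=A, to=B, msg='ping')): A:[] B:[ping]
After 8 (process(A)): A:[] B:[ping]
After 9 (send(from=A, to=B, msg='final')): A:[] B:[ping,final]
After 10 (process(B)): A:[] B:[final]

Answer: ping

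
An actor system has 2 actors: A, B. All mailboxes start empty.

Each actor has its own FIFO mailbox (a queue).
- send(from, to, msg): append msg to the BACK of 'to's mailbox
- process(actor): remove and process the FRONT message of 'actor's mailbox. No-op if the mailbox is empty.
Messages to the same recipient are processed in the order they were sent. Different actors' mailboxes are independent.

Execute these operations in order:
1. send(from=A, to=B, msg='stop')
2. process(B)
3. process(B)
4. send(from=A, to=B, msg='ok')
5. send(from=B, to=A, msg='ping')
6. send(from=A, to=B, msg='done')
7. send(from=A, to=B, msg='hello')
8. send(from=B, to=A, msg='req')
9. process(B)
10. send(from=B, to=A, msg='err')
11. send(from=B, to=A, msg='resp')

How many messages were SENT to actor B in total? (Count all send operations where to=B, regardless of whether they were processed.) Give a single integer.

Answer: 4

Derivation:
After 1 (send(from=A, to=B, msg='stop')): A:[] B:[stop]
After 2 (process(B)): A:[] B:[]
After 3 (process(B)): A:[] B:[]
After 4 (send(from=A, to=B, msg='ok')): A:[] B:[ok]
After 5 (send(from=B, to=A, msg='ping')): A:[ping] B:[ok]
After 6 (send(from=A, to=B, msg='done')): A:[ping] B:[ok,done]
After 7 (send(from=A, to=B, msg='hello')): A:[ping] B:[ok,done,hello]
After 8 (send(from=B, to=A, msg='req')): A:[ping,req] B:[ok,done,hello]
After 9 (process(B)): A:[ping,req] B:[done,hello]
After 10 (send(from=B, to=A, msg='err')): A:[ping,req,err] B:[done,hello]
After 11 (send(from=B, to=A, msg='resp')): A:[ping,req,err,resp] B:[done,hello]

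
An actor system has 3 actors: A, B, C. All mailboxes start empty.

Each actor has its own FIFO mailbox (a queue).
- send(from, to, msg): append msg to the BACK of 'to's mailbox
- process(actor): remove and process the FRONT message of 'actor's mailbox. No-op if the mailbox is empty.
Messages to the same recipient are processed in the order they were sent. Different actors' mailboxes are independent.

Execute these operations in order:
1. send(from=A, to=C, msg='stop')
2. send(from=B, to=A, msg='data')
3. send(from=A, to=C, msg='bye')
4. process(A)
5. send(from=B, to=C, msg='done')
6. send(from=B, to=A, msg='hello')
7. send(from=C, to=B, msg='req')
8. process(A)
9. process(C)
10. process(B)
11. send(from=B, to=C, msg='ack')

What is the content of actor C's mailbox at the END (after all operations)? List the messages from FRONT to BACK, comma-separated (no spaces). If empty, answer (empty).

After 1 (send(from=A, to=C, msg='stop')): A:[] B:[] C:[stop]
After 2 (send(from=B, to=A, msg='data')): A:[data] B:[] C:[stop]
After 3 (send(from=A, to=C, msg='bye')): A:[data] B:[] C:[stop,bye]
After 4 (process(A)): A:[] B:[] C:[stop,bye]
After 5 (send(from=B, to=C, msg='done')): A:[] B:[] C:[stop,bye,done]
After 6 (send(from=B, to=A, msg='hello')): A:[hello] B:[] C:[stop,bye,done]
After 7 (send(from=C, to=B, msg='req')): A:[hello] B:[req] C:[stop,bye,done]
After 8 (process(A)): A:[] B:[req] C:[stop,bye,done]
After 9 (process(C)): A:[] B:[req] C:[bye,done]
After 10 (process(B)): A:[] B:[] C:[bye,done]
After 11 (send(from=B, to=C, msg='ack')): A:[] B:[] C:[bye,done,ack]

Answer: bye,done,ack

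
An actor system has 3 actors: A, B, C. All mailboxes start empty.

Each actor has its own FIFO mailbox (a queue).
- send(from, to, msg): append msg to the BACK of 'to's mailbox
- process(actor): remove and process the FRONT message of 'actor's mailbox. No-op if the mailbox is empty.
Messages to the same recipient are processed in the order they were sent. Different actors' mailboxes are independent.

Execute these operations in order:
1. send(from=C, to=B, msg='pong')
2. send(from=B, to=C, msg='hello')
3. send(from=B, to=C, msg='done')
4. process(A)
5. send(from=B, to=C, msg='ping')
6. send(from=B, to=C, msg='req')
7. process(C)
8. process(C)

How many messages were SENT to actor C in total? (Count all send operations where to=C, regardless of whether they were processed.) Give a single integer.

Answer: 4

Derivation:
After 1 (send(from=C, to=B, msg='pong')): A:[] B:[pong] C:[]
After 2 (send(from=B, to=C, msg='hello')): A:[] B:[pong] C:[hello]
After 3 (send(from=B, to=C, msg='done')): A:[] B:[pong] C:[hello,done]
After 4 (process(A)): A:[] B:[pong] C:[hello,done]
After 5 (send(from=B, to=C, msg='ping')): A:[] B:[pong] C:[hello,done,ping]
After 6 (send(from=B, to=C, msg='req')): A:[] B:[pong] C:[hello,done,ping,req]
After 7 (process(C)): A:[] B:[pong] C:[done,ping,req]
After 8 (process(C)): A:[] B:[pong] C:[ping,req]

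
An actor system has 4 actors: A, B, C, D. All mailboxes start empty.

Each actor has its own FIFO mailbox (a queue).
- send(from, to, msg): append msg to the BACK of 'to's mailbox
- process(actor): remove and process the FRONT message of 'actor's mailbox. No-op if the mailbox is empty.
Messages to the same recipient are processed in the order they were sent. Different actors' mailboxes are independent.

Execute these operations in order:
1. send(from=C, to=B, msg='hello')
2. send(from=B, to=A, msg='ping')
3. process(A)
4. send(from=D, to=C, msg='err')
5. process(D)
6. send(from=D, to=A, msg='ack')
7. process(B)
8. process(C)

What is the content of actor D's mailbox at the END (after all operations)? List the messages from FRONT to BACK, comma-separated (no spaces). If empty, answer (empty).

After 1 (send(from=C, to=B, msg='hello')): A:[] B:[hello] C:[] D:[]
After 2 (send(from=B, to=A, msg='ping')): A:[ping] B:[hello] C:[] D:[]
After 3 (process(A)): A:[] B:[hello] C:[] D:[]
After 4 (send(from=D, to=C, msg='err')): A:[] B:[hello] C:[err] D:[]
After 5 (process(D)): A:[] B:[hello] C:[err] D:[]
After 6 (send(from=D, to=A, msg='ack')): A:[ack] B:[hello] C:[err] D:[]
After 7 (process(B)): A:[ack] B:[] C:[err] D:[]
After 8 (process(C)): A:[ack] B:[] C:[] D:[]

Answer: (empty)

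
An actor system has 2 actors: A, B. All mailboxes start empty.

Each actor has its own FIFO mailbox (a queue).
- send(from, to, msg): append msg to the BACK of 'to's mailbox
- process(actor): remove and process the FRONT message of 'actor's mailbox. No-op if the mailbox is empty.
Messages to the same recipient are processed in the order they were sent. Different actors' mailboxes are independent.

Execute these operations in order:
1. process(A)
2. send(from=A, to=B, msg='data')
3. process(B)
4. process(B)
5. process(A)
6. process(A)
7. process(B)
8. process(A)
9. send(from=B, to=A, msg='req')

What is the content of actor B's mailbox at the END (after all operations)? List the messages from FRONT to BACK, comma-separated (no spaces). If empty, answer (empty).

After 1 (process(A)): A:[] B:[]
After 2 (send(from=A, to=B, msg='data')): A:[] B:[data]
After 3 (process(B)): A:[] B:[]
After 4 (process(B)): A:[] B:[]
After 5 (process(A)): A:[] B:[]
After 6 (process(A)): A:[] B:[]
After 7 (process(B)): A:[] B:[]
After 8 (process(A)): A:[] B:[]
After 9 (send(from=B, to=A, msg='req')): A:[req] B:[]

Answer: (empty)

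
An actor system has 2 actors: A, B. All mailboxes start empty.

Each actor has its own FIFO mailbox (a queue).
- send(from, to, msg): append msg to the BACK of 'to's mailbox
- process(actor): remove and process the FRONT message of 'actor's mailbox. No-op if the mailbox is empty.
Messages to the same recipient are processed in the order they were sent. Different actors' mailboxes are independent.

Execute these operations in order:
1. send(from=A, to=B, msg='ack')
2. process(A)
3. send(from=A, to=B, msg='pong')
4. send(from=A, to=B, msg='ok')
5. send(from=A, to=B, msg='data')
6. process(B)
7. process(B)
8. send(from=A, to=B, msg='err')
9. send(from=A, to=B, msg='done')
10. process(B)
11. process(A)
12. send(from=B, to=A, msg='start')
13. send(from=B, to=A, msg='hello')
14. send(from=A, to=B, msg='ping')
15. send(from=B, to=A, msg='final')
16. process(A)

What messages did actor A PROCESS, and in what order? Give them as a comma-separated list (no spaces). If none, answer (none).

Answer: start

Derivation:
After 1 (send(from=A, to=B, msg='ack')): A:[] B:[ack]
After 2 (process(A)): A:[] B:[ack]
After 3 (send(from=A, to=B, msg='pong')): A:[] B:[ack,pong]
After 4 (send(from=A, to=B, msg='ok')): A:[] B:[ack,pong,ok]
After 5 (send(from=A, to=B, msg='data')): A:[] B:[ack,pong,ok,data]
After 6 (process(B)): A:[] B:[pong,ok,data]
After 7 (process(B)): A:[] B:[ok,data]
After 8 (send(from=A, to=B, msg='err')): A:[] B:[ok,data,err]
After 9 (send(from=A, to=B, msg='done')): A:[] B:[ok,data,err,done]
After 10 (process(B)): A:[] B:[data,err,done]
After 11 (process(A)): A:[] B:[data,err,done]
After 12 (send(from=B, to=A, msg='start')): A:[start] B:[data,err,done]
After 13 (send(from=B, to=A, msg='hello')): A:[start,hello] B:[data,err,done]
After 14 (send(from=A, to=B, msg='ping')): A:[start,hello] B:[data,err,done,ping]
After 15 (send(from=B, to=A, msg='final')): A:[start,hello,final] B:[data,err,done,ping]
After 16 (process(A)): A:[hello,final] B:[data,err,done,ping]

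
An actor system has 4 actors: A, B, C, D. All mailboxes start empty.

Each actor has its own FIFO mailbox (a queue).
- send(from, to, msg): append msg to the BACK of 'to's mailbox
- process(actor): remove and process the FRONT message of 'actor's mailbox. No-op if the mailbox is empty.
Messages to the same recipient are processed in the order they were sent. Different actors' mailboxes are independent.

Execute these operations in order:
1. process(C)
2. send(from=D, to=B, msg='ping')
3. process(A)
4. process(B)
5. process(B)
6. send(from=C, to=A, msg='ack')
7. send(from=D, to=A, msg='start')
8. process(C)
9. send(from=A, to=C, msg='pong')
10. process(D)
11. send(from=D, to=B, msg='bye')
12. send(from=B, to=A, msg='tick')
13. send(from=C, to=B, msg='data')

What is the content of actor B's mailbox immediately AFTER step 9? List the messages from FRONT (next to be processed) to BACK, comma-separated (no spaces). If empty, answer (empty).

After 1 (process(C)): A:[] B:[] C:[] D:[]
After 2 (send(from=D, to=B, msg='ping')): A:[] B:[ping] C:[] D:[]
After 3 (process(A)): A:[] B:[ping] C:[] D:[]
After 4 (process(B)): A:[] B:[] C:[] D:[]
After 5 (process(B)): A:[] B:[] C:[] D:[]
After 6 (send(from=C, to=A, msg='ack')): A:[ack] B:[] C:[] D:[]
After 7 (send(from=D, to=A, msg='start')): A:[ack,start] B:[] C:[] D:[]
After 8 (process(C)): A:[ack,start] B:[] C:[] D:[]
After 9 (send(from=A, to=C, msg='pong')): A:[ack,start] B:[] C:[pong] D:[]

(empty)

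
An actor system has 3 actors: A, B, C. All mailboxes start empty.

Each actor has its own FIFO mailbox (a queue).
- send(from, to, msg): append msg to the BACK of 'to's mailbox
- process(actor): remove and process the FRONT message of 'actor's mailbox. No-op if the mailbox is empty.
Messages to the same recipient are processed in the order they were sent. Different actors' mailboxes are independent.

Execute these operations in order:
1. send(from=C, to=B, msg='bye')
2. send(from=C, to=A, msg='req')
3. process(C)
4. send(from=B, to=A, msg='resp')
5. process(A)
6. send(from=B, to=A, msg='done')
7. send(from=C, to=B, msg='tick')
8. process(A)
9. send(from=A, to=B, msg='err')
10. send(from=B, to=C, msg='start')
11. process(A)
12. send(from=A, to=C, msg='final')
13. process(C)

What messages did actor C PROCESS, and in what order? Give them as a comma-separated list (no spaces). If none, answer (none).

After 1 (send(from=C, to=B, msg='bye')): A:[] B:[bye] C:[]
After 2 (send(from=C, to=A, msg='req')): A:[req] B:[bye] C:[]
After 3 (process(C)): A:[req] B:[bye] C:[]
After 4 (send(from=B, to=A, msg='resp')): A:[req,resp] B:[bye] C:[]
After 5 (process(A)): A:[resp] B:[bye] C:[]
After 6 (send(from=B, to=A, msg='done')): A:[resp,done] B:[bye] C:[]
After 7 (send(from=C, to=B, msg='tick')): A:[resp,done] B:[bye,tick] C:[]
After 8 (process(A)): A:[done] B:[bye,tick] C:[]
After 9 (send(from=A, to=B, msg='err')): A:[done] B:[bye,tick,err] C:[]
After 10 (send(from=B, to=C, msg='start')): A:[done] B:[bye,tick,err] C:[start]
After 11 (process(A)): A:[] B:[bye,tick,err] C:[start]
After 12 (send(from=A, to=C, msg='final')): A:[] B:[bye,tick,err] C:[start,final]
After 13 (process(C)): A:[] B:[bye,tick,err] C:[final]

Answer: start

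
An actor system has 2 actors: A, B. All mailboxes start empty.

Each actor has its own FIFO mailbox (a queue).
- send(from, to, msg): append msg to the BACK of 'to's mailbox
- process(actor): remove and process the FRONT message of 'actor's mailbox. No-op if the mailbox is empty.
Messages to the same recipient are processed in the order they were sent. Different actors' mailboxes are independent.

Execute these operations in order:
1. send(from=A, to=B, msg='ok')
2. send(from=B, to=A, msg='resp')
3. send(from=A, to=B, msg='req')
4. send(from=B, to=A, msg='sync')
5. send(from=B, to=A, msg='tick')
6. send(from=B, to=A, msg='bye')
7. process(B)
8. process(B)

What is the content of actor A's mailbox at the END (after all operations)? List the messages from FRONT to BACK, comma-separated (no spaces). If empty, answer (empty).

After 1 (send(from=A, to=B, msg='ok')): A:[] B:[ok]
After 2 (send(from=B, to=A, msg='resp')): A:[resp] B:[ok]
After 3 (send(from=A, to=B, msg='req')): A:[resp] B:[ok,req]
After 4 (send(from=B, to=A, msg='sync')): A:[resp,sync] B:[ok,req]
After 5 (send(from=B, to=A, msg='tick')): A:[resp,sync,tick] B:[ok,req]
After 6 (send(from=B, to=A, msg='bye')): A:[resp,sync,tick,bye] B:[ok,req]
After 7 (process(B)): A:[resp,sync,tick,bye] B:[req]
After 8 (process(B)): A:[resp,sync,tick,bye] B:[]

Answer: resp,sync,tick,bye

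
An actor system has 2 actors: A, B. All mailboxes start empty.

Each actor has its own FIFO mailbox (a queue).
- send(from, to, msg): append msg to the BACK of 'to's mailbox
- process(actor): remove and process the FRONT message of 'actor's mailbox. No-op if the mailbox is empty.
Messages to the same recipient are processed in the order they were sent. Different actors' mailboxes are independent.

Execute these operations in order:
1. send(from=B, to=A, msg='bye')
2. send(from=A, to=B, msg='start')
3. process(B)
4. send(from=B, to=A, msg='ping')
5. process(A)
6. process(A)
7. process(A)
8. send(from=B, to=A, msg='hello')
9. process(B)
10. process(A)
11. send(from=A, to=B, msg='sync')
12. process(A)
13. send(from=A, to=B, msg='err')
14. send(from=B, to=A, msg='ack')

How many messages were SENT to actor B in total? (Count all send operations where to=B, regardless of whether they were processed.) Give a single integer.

After 1 (send(from=B, to=A, msg='bye')): A:[bye] B:[]
After 2 (send(from=A, to=B, msg='start')): A:[bye] B:[start]
After 3 (process(B)): A:[bye] B:[]
After 4 (send(from=B, to=A, msg='ping')): A:[bye,ping] B:[]
After 5 (process(A)): A:[ping] B:[]
After 6 (process(A)): A:[] B:[]
After 7 (process(A)): A:[] B:[]
After 8 (send(from=B, to=A, msg='hello')): A:[hello] B:[]
After 9 (process(B)): A:[hello] B:[]
After 10 (process(A)): A:[] B:[]
After 11 (send(from=A, to=B, msg='sync')): A:[] B:[sync]
After 12 (process(A)): A:[] B:[sync]
After 13 (send(from=A, to=B, msg='err')): A:[] B:[sync,err]
After 14 (send(from=B, to=A, msg='ack')): A:[ack] B:[sync,err]

Answer: 3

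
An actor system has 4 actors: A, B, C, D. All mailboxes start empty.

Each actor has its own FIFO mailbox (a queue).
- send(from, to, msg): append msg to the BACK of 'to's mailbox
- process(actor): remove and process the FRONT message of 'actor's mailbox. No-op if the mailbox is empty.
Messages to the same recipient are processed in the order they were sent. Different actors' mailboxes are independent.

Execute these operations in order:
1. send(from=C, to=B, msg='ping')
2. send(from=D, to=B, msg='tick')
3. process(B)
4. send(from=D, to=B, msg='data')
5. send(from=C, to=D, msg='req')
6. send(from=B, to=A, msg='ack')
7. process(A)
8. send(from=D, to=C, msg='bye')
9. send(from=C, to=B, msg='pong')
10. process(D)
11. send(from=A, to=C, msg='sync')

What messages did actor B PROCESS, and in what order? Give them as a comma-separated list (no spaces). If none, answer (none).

Answer: ping

Derivation:
After 1 (send(from=C, to=B, msg='ping')): A:[] B:[ping] C:[] D:[]
After 2 (send(from=D, to=B, msg='tick')): A:[] B:[ping,tick] C:[] D:[]
After 3 (process(B)): A:[] B:[tick] C:[] D:[]
After 4 (send(from=D, to=B, msg='data')): A:[] B:[tick,data] C:[] D:[]
After 5 (send(from=C, to=D, msg='req')): A:[] B:[tick,data] C:[] D:[req]
After 6 (send(from=B, to=A, msg='ack')): A:[ack] B:[tick,data] C:[] D:[req]
After 7 (process(A)): A:[] B:[tick,data] C:[] D:[req]
After 8 (send(from=D, to=C, msg='bye')): A:[] B:[tick,data] C:[bye] D:[req]
After 9 (send(from=C, to=B, msg='pong')): A:[] B:[tick,data,pong] C:[bye] D:[req]
After 10 (process(D)): A:[] B:[tick,data,pong] C:[bye] D:[]
After 11 (send(from=A, to=C, msg='sync')): A:[] B:[tick,data,pong] C:[bye,sync] D:[]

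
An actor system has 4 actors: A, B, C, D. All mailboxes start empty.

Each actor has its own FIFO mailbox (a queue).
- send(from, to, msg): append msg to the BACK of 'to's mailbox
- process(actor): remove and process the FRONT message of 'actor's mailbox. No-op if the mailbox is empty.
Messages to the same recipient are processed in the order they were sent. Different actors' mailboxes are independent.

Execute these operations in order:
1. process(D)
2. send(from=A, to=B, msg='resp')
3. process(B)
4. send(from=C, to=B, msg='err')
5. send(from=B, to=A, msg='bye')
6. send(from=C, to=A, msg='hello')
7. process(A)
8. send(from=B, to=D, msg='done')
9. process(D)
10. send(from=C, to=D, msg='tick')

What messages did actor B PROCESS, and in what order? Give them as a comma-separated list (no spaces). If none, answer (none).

After 1 (process(D)): A:[] B:[] C:[] D:[]
After 2 (send(from=A, to=B, msg='resp')): A:[] B:[resp] C:[] D:[]
After 3 (process(B)): A:[] B:[] C:[] D:[]
After 4 (send(from=C, to=B, msg='err')): A:[] B:[err] C:[] D:[]
After 5 (send(from=B, to=A, msg='bye')): A:[bye] B:[err] C:[] D:[]
After 6 (send(from=C, to=A, msg='hello')): A:[bye,hello] B:[err] C:[] D:[]
After 7 (process(A)): A:[hello] B:[err] C:[] D:[]
After 8 (send(from=B, to=D, msg='done')): A:[hello] B:[err] C:[] D:[done]
After 9 (process(D)): A:[hello] B:[err] C:[] D:[]
After 10 (send(from=C, to=D, msg='tick')): A:[hello] B:[err] C:[] D:[tick]

Answer: resp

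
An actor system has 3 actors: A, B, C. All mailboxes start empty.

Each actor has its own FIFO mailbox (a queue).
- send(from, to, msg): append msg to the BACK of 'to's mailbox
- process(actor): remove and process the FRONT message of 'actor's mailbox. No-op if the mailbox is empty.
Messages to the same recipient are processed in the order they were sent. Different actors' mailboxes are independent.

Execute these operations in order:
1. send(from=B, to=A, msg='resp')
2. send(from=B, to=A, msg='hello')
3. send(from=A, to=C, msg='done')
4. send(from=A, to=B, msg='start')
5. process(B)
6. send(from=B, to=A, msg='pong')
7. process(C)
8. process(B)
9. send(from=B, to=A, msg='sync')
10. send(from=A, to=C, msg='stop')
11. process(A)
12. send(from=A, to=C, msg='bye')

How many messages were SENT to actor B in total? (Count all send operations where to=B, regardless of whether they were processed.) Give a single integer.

After 1 (send(from=B, to=A, msg='resp')): A:[resp] B:[] C:[]
After 2 (send(from=B, to=A, msg='hello')): A:[resp,hello] B:[] C:[]
After 3 (send(from=A, to=C, msg='done')): A:[resp,hello] B:[] C:[done]
After 4 (send(from=A, to=B, msg='start')): A:[resp,hello] B:[start] C:[done]
After 5 (process(B)): A:[resp,hello] B:[] C:[done]
After 6 (send(from=B, to=A, msg='pong')): A:[resp,hello,pong] B:[] C:[done]
After 7 (process(C)): A:[resp,hello,pong] B:[] C:[]
After 8 (process(B)): A:[resp,hello,pong] B:[] C:[]
After 9 (send(from=B, to=A, msg='sync')): A:[resp,hello,pong,sync] B:[] C:[]
After 10 (send(from=A, to=C, msg='stop')): A:[resp,hello,pong,sync] B:[] C:[stop]
After 11 (process(A)): A:[hello,pong,sync] B:[] C:[stop]
After 12 (send(from=A, to=C, msg='bye')): A:[hello,pong,sync] B:[] C:[stop,bye]

Answer: 1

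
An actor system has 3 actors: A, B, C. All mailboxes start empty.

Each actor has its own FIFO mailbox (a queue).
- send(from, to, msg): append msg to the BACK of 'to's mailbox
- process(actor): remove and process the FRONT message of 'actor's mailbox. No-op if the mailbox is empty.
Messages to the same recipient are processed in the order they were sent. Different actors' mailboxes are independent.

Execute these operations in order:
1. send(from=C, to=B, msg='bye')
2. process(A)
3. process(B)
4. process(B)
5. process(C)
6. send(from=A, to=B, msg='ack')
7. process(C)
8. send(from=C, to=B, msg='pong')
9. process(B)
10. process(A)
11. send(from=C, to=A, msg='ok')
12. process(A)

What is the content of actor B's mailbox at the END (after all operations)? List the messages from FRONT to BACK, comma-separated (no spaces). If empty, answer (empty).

After 1 (send(from=C, to=B, msg='bye')): A:[] B:[bye] C:[]
After 2 (process(A)): A:[] B:[bye] C:[]
After 3 (process(B)): A:[] B:[] C:[]
After 4 (process(B)): A:[] B:[] C:[]
After 5 (process(C)): A:[] B:[] C:[]
After 6 (send(from=A, to=B, msg='ack')): A:[] B:[ack] C:[]
After 7 (process(C)): A:[] B:[ack] C:[]
After 8 (send(from=C, to=B, msg='pong')): A:[] B:[ack,pong] C:[]
After 9 (process(B)): A:[] B:[pong] C:[]
After 10 (process(A)): A:[] B:[pong] C:[]
After 11 (send(from=C, to=A, msg='ok')): A:[ok] B:[pong] C:[]
After 12 (process(A)): A:[] B:[pong] C:[]

Answer: pong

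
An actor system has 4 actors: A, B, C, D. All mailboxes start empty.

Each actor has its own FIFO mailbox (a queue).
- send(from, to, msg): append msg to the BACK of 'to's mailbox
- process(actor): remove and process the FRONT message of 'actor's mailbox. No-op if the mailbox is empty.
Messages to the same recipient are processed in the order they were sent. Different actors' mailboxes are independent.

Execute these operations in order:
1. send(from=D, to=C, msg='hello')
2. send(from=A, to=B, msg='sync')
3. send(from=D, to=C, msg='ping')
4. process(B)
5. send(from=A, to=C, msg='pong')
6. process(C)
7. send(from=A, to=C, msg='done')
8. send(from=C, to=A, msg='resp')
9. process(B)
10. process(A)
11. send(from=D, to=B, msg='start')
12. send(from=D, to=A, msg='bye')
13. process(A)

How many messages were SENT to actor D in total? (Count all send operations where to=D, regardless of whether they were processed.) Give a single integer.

After 1 (send(from=D, to=C, msg='hello')): A:[] B:[] C:[hello] D:[]
After 2 (send(from=A, to=B, msg='sync')): A:[] B:[sync] C:[hello] D:[]
After 3 (send(from=D, to=C, msg='ping')): A:[] B:[sync] C:[hello,ping] D:[]
After 4 (process(B)): A:[] B:[] C:[hello,ping] D:[]
After 5 (send(from=A, to=C, msg='pong')): A:[] B:[] C:[hello,ping,pong] D:[]
After 6 (process(C)): A:[] B:[] C:[ping,pong] D:[]
After 7 (send(from=A, to=C, msg='done')): A:[] B:[] C:[ping,pong,done] D:[]
After 8 (send(from=C, to=A, msg='resp')): A:[resp] B:[] C:[ping,pong,done] D:[]
After 9 (process(B)): A:[resp] B:[] C:[ping,pong,done] D:[]
After 10 (process(A)): A:[] B:[] C:[ping,pong,done] D:[]
After 11 (send(from=D, to=B, msg='start')): A:[] B:[start] C:[ping,pong,done] D:[]
After 12 (send(from=D, to=A, msg='bye')): A:[bye] B:[start] C:[ping,pong,done] D:[]
After 13 (process(A)): A:[] B:[start] C:[ping,pong,done] D:[]

Answer: 0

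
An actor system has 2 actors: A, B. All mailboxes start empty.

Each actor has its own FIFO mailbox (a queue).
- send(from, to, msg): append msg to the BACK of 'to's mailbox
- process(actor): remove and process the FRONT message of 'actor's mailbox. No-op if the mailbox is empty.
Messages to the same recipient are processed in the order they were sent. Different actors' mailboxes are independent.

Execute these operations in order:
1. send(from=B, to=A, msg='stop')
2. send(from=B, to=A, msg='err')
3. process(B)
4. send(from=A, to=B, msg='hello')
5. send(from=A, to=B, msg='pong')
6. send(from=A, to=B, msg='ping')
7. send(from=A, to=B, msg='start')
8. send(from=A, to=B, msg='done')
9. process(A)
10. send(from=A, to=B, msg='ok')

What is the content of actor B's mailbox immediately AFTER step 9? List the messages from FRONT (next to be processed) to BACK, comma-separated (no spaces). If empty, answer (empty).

After 1 (send(from=B, to=A, msg='stop')): A:[stop] B:[]
After 2 (send(from=B, to=A, msg='err')): A:[stop,err] B:[]
After 3 (process(B)): A:[stop,err] B:[]
After 4 (send(from=A, to=B, msg='hello')): A:[stop,err] B:[hello]
After 5 (send(from=A, to=B, msg='pong')): A:[stop,err] B:[hello,pong]
After 6 (send(from=A, to=B, msg='ping')): A:[stop,err] B:[hello,pong,ping]
After 7 (send(from=A, to=B, msg='start')): A:[stop,err] B:[hello,pong,ping,start]
After 8 (send(from=A, to=B, msg='done')): A:[stop,err] B:[hello,pong,ping,start,done]
After 9 (process(A)): A:[err] B:[hello,pong,ping,start,done]

hello,pong,ping,start,done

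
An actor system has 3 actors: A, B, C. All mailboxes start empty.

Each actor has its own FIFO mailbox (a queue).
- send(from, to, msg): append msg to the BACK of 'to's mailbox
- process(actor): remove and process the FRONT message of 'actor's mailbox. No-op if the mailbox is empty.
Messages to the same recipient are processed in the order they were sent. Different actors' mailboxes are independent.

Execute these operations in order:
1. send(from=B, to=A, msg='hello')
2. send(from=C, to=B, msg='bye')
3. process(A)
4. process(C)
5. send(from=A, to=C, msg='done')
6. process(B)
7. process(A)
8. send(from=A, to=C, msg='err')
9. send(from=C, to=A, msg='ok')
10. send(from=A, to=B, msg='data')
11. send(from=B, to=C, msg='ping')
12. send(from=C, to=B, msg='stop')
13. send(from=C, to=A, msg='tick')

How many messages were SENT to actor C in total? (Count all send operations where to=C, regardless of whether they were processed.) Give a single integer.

After 1 (send(from=B, to=A, msg='hello')): A:[hello] B:[] C:[]
After 2 (send(from=C, to=B, msg='bye')): A:[hello] B:[bye] C:[]
After 3 (process(A)): A:[] B:[bye] C:[]
After 4 (process(C)): A:[] B:[bye] C:[]
After 5 (send(from=A, to=C, msg='done')): A:[] B:[bye] C:[done]
After 6 (process(B)): A:[] B:[] C:[done]
After 7 (process(A)): A:[] B:[] C:[done]
After 8 (send(from=A, to=C, msg='err')): A:[] B:[] C:[done,err]
After 9 (send(from=C, to=A, msg='ok')): A:[ok] B:[] C:[done,err]
After 10 (send(from=A, to=B, msg='data')): A:[ok] B:[data] C:[done,err]
After 11 (send(from=B, to=C, msg='ping')): A:[ok] B:[data] C:[done,err,ping]
After 12 (send(from=C, to=B, msg='stop')): A:[ok] B:[data,stop] C:[done,err,ping]
After 13 (send(from=C, to=A, msg='tick')): A:[ok,tick] B:[data,stop] C:[done,err,ping]

Answer: 3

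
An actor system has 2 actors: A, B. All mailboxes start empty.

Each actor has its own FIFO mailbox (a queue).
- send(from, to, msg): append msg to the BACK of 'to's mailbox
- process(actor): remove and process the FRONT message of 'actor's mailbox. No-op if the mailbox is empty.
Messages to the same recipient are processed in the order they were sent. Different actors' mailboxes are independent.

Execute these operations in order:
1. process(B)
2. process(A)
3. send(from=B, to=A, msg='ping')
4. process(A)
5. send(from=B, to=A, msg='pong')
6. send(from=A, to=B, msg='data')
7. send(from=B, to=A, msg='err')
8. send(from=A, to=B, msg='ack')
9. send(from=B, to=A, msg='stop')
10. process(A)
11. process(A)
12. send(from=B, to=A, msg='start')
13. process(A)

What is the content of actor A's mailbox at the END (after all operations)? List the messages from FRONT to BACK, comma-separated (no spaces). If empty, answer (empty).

Answer: start

Derivation:
After 1 (process(B)): A:[] B:[]
After 2 (process(A)): A:[] B:[]
After 3 (send(from=B, to=A, msg='ping')): A:[ping] B:[]
After 4 (process(A)): A:[] B:[]
After 5 (send(from=B, to=A, msg='pong')): A:[pong] B:[]
After 6 (send(from=A, to=B, msg='data')): A:[pong] B:[data]
After 7 (send(from=B, to=A, msg='err')): A:[pong,err] B:[data]
After 8 (send(from=A, to=B, msg='ack')): A:[pong,err] B:[data,ack]
After 9 (send(from=B, to=A, msg='stop')): A:[pong,err,stop] B:[data,ack]
After 10 (process(A)): A:[err,stop] B:[data,ack]
After 11 (process(A)): A:[stop] B:[data,ack]
After 12 (send(from=B, to=A, msg='start')): A:[stop,start] B:[data,ack]
After 13 (process(A)): A:[start] B:[data,ack]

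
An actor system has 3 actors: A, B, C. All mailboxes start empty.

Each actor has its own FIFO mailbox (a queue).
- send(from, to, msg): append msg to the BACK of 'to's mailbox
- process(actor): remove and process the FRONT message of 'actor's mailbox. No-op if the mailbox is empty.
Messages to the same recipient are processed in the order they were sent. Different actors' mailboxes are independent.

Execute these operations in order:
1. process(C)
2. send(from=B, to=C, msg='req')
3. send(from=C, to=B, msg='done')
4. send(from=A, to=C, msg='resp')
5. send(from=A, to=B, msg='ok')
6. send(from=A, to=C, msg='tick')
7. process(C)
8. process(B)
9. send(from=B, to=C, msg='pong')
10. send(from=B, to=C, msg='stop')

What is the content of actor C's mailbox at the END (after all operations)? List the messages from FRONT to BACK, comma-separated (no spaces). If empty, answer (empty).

Answer: resp,tick,pong,stop

Derivation:
After 1 (process(C)): A:[] B:[] C:[]
After 2 (send(from=B, to=C, msg='req')): A:[] B:[] C:[req]
After 3 (send(from=C, to=B, msg='done')): A:[] B:[done] C:[req]
After 4 (send(from=A, to=C, msg='resp')): A:[] B:[done] C:[req,resp]
After 5 (send(from=A, to=B, msg='ok')): A:[] B:[done,ok] C:[req,resp]
After 6 (send(from=A, to=C, msg='tick')): A:[] B:[done,ok] C:[req,resp,tick]
After 7 (process(C)): A:[] B:[done,ok] C:[resp,tick]
After 8 (process(B)): A:[] B:[ok] C:[resp,tick]
After 9 (send(from=B, to=C, msg='pong')): A:[] B:[ok] C:[resp,tick,pong]
After 10 (send(from=B, to=C, msg='stop')): A:[] B:[ok] C:[resp,tick,pong,stop]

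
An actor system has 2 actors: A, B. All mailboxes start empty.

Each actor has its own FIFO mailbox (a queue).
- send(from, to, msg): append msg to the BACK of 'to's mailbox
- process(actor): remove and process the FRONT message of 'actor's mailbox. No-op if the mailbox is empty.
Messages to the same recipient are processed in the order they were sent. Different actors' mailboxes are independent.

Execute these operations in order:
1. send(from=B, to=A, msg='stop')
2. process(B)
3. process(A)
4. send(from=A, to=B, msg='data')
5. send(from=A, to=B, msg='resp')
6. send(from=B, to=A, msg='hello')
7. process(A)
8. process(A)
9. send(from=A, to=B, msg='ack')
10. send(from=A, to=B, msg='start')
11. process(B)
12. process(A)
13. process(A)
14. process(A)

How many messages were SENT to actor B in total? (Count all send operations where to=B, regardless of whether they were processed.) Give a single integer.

Answer: 4

Derivation:
After 1 (send(from=B, to=A, msg='stop')): A:[stop] B:[]
After 2 (process(B)): A:[stop] B:[]
After 3 (process(A)): A:[] B:[]
After 4 (send(from=A, to=B, msg='data')): A:[] B:[data]
After 5 (send(from=A, to=B, msg='resp')): A:[] B:[data,resp]
After 6 (send(from=B, to=A, msg='hello')): A:[hello] B:[data,resp]
After 7 (process(A)): A:[] B:[data,resp]
After 8 (process(A)): A:[] B:[data,resp]
After 9 (send(from=A, to=B, msg='ack')): A:[] B:[data,resp,ack]
After 10 (send(from=A, to=B, msg='start')): A:[] B:[data,resp,ack,start]
After 11 (process(B)): A:[] B:[resp,ack,start]
After 12 (process(A)): A:[] B:[resp,ack,start]
After 13 (process(A)): A:[] B:[resp,ack,start]
After 14 (process(A)): A:[] B:[resp,ack,start]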